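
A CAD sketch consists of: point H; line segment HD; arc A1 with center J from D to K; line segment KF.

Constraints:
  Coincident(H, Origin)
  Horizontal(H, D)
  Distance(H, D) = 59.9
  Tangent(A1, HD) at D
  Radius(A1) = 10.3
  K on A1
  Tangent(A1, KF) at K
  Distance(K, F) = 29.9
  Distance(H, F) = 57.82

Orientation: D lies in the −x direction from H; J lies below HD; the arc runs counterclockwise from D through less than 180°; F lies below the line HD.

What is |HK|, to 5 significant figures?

69.030

Checks: |JK| = 10.30 ✓; ∠(JK, KF) = 90.00° ✓; |KF| = 29.90 ✓; |HF| = 57.82 ✓.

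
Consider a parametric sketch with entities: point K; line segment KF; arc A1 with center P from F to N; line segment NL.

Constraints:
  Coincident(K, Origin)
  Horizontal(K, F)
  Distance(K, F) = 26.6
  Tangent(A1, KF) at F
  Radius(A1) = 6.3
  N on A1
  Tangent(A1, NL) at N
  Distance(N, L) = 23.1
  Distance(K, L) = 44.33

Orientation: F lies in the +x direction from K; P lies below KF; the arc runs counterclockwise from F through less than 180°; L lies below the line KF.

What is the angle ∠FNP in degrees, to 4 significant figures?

29.28°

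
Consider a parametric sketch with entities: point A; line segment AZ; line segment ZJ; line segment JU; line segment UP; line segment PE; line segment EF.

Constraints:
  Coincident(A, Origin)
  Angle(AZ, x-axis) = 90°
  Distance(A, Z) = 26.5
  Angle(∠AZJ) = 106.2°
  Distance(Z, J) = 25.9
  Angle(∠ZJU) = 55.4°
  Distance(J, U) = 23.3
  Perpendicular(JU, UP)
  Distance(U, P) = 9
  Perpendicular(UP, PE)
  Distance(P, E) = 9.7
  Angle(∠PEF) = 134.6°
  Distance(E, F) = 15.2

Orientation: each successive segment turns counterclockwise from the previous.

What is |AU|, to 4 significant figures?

21.02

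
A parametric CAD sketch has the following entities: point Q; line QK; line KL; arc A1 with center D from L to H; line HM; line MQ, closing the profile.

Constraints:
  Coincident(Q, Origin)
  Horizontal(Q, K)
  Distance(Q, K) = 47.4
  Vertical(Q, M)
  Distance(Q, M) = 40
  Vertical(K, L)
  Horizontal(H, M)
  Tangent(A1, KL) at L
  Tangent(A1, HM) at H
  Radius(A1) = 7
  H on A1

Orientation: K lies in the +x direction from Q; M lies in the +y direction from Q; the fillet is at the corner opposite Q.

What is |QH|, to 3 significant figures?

56.9

Q is at the origin; QK is horizontal with |QK| = 47.4 and K on the +x side, so K = (47.4, 0.00). QM is vertical with |QM| = 40.0 and M on the +y side, so M = (0.00, 40.0). The virtual corner opposite Q is at (47.4, 40.0). A1 meets KL tangentially, so DL is at right angles to KL and since A1 is tangent to HM there, DH ⟂ HM, with radius 7.0, so the center D sits 7.0 in from both sides at D = (40.4, 33.0). That places the tangent points at L = (47.4, 33.0) on KL and H = (40.4, 40.0) on HM. Then |QH| = |H − Q| = 56.9.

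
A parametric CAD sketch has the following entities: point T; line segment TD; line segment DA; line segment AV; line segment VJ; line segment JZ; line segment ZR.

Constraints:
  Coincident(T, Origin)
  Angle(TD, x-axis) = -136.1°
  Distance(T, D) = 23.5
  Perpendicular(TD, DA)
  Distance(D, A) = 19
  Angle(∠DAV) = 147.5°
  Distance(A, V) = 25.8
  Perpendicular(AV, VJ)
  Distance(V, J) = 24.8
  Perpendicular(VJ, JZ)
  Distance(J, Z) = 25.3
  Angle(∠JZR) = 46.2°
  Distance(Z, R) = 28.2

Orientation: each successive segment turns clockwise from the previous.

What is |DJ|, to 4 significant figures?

44.30

∠DAV = 147.5° gives AV at 101.4° from the x-axis; with |AV| = 25.8, V = (-35.21, 22.69). The perpendicularity gives VJ at right angles to AV, so VJ runs at 11.40°; with |VJ| = 24.8, J = (-10.90, 27.59). Then |DJ| = |J − D| = 44.30.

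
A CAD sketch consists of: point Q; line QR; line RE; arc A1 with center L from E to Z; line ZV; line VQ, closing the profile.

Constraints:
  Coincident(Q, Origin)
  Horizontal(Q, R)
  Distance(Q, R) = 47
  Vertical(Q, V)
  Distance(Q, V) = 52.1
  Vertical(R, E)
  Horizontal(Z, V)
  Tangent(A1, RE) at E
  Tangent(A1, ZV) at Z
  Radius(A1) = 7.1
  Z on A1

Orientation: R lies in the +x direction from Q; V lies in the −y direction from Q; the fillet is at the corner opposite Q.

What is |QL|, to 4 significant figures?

60.14

Q is at the origin; Q and R share the same y with |QR| = 47.0 and R on the +x side, so R = (47.00, 0.000). Q and V share the same x with |QV| = 52.1 and V on the −y side, so V = (0.000, -52.10). The virtual corner opposite Q is at (47.00, -52.10). A1 meets RE tangentially, so LE is at right angles to RE and the tangent condition forces LZ to be normal to ZV, with radius 7.1, so the center L sits 7.1 in from both sides at L = (39.90, -45.00). Then |QL| = |L − Q| = 60.14.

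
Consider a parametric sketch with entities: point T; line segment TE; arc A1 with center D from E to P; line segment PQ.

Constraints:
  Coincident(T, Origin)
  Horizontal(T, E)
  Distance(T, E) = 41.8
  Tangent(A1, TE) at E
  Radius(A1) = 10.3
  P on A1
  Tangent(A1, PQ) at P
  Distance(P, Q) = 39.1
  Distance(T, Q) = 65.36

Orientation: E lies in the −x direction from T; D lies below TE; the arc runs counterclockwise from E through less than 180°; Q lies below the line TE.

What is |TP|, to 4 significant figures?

53.35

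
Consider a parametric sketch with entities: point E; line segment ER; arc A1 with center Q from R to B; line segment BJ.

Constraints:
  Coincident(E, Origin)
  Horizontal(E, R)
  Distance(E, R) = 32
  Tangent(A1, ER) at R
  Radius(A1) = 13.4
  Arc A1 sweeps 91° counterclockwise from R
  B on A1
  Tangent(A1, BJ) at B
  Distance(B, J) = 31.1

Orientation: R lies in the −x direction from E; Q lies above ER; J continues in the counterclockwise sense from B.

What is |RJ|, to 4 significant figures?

46.54

E is at the origin; ER is horizontal with |ER| = 32.0 and R on the −x side, so R = (-32.00, 0.000). A1 meets ER tangentially, so QR is at right angles to ER, so Q = R + (0, 13.4) = (-32.00, 13.40). On A1, R sits at bearing -90° from Q; a 91° counterclockwise sweep puts B at bearing 1°, so B = Q + 13.4·(cos 1°, sin 1°) = (-18.60, 13.63). Tangency of A1 to BJ means the radius QB is perpendicular to BJ, so BJ runs along (−sin 1°, cos 1°); with |BJ| = 31.1, J = (-19.14, 44.73). Then |RJ| = |J − R| = 46.54.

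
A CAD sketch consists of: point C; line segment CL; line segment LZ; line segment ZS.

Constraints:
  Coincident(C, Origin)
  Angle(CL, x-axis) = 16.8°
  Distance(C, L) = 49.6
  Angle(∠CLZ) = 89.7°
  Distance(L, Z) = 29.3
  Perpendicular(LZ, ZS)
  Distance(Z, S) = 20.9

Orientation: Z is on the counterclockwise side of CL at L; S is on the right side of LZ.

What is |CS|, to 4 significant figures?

76.25

∠CLZ = 89.7°, so LZ runs at 16.8° + (180° − 89.7°) = 107.1° from the x-axis; with |LZ| = 29.3, Z = L + 29.3·(cos 107.1°, sin 107.1°) = (38.87, 42.34). The perpendicularity gives ZS at right angles to LZ; with |ZS| = 20.9 on the right of LZ, S = Z + 20.9·(0.9558, 0.2940) = (58.84, 48.49). Then |CS| = |S − C| = 76.25.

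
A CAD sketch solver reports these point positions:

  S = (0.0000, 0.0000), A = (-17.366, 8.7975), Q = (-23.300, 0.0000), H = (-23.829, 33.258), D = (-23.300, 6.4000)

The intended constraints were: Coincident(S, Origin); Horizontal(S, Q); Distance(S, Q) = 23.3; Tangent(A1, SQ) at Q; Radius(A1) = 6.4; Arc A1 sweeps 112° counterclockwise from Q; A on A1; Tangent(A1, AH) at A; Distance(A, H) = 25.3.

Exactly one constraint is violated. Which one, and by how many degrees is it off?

Tangent(A1, AH) at A — off by 7.20°.

S = (0.00, 0.00) ✓; S.y = 0.00, Q.y = 0.00 ✓; |SQ| = 23.30 ✓; ∠(DQ, QS) = 90.00° ✓; |DQ| = 6.400 ✓; bearing(D→A) − bearing(D→Q) = 112.0° ✓; |DA| = 6.400 ✓; ∠(DA, AH) = 97.20° ✗; |AH| = 25.30 ✓.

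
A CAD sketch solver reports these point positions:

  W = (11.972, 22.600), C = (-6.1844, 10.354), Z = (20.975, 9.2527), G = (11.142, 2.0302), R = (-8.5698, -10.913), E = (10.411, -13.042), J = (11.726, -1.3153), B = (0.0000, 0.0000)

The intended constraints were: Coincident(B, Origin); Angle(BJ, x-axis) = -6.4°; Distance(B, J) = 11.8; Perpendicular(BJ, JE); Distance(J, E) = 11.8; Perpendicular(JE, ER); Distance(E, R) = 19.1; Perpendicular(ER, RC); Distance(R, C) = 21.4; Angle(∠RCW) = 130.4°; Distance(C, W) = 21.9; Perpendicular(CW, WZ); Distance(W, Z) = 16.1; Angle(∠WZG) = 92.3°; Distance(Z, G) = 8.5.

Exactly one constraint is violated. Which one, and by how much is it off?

Distance(Z, G) = 8.5 — off by 3.70.

B = (0.00, 0.00) ✓; BJ at -6.400° ✓; |BJ| = 11.80 ✓; ∠(BJ, JE) = 90.00° ✓; |JE| = 11.80 ✓; ∠(JE, ER) = 90.00° ✓; |ER| = 19.10 ✓; ∠(ER, RC) = 90.00° ✓; |RC| = 21.40 ✓; ∠RCW = 130.4° ✓; |CW| = 21.90 ✓; ∠(CW, WZ) = 90.00° ✓; |WZ| = 16.10 ✓; ∠WZG = 92.30° ✓; |ZG| = 12.20 ✗.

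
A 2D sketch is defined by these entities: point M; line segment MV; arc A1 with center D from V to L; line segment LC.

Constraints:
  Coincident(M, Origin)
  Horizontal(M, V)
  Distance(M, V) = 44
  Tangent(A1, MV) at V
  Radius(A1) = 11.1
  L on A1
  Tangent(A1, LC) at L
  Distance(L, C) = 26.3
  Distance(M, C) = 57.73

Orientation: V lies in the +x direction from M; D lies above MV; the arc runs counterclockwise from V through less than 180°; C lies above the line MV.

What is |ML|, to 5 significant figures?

56.260

M is at the origin; M and V share the same y with |MV| = 44.0 and V on the +x side, so V = (44.000, 0.0000). Tangency of A1 to MV means the radius DV is perpendicular to MV, so D = V + (0, 11.1) = (44.000, 11.100). Since DL ⟂ LC (tangency), |DC| = √(11.1² + 26.3²) = 28.546 regardless of where L sits on A1. So C lies on both circle(M, 57.73) and circle(D, 28.546); the above-MV intersection is C = (42.028, 39.578). L is the foot of the tangent from C: L = (53.904, 16.112).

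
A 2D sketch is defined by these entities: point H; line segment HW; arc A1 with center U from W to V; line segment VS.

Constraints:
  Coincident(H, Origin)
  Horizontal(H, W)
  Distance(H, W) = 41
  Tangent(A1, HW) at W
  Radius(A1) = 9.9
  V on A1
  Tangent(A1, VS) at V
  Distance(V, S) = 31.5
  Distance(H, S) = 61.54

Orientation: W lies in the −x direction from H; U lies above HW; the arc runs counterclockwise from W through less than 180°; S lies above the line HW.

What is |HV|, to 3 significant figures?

34.7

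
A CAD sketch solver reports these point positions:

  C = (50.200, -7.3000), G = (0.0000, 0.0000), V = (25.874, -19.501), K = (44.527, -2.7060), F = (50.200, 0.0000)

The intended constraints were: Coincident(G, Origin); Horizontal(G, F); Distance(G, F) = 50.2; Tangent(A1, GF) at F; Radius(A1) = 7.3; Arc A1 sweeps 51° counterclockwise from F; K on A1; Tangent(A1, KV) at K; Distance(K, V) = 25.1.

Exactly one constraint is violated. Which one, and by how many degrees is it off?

Tangent(A1, KV) at K — off by 9.00°.

G = (0.00, 0.00) ✓; G.y = 0.00, F.y = 0.00 ✓; |GF| = 50.20 ✓; ∠(CF, FG) = 90.00° ✓; |CF| = 7.300 ✓; bearing(C→K) − bearing(C→F) = 51.00° ✓; |CK| = 7.300 ✓; ∠(CK, KV) = 99.00° ✗; |KV| = 25.10 ✓.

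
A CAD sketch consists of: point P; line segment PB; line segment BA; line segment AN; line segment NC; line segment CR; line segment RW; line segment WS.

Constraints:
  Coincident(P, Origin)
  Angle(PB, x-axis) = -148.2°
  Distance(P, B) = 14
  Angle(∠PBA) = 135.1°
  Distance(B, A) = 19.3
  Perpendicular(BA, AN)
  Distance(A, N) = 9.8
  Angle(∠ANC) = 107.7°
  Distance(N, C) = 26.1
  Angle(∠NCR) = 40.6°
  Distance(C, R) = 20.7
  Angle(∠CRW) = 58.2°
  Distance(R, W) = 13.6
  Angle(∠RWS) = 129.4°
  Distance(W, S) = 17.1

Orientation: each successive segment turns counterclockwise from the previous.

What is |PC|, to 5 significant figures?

8.9785

P is at the origin; PB runs at -148.2° with length 14.0, so B = (-11.898, -7.3774). ∠PBA = 135.1° gives BA at -103.30° from the x-axis; with |BA| = 19.3, A = (-16.338, -26.160). BA is perpendicular to AN, so AN runs at -13.300°; with |AN| = 9.8, N = (-6.8013, -28.414). ∠ANC = 107.7° gives NC at 59.000° from the x-axis; with |NC| = 26.1, C = (6.6412, -6.0422). Then |PC| = |C − P| = 8.9785.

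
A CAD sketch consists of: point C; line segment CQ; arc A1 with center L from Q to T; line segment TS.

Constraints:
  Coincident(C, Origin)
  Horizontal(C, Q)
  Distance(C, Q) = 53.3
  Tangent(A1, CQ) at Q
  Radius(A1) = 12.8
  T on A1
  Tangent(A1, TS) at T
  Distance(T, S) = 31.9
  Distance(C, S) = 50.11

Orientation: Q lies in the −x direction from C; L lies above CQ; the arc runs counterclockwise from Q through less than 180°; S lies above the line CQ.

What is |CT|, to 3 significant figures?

42.1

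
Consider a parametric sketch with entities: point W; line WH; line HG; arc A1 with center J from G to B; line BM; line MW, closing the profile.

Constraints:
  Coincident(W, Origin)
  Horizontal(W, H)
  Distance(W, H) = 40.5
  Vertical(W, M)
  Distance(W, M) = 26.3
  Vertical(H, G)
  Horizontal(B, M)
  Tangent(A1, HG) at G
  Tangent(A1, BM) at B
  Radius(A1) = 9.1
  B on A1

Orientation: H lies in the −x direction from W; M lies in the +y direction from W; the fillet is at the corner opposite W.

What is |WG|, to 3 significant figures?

44.0

The virtual corner opposite W is at (-40.5, 26.3). A1 meets HG tangentially, so JG is at right angles to HG and A1 meets BM tangentially, so JB is at right angles to BM, with radius 9.1, so the center J sits 9.1 in from both sides at J = (-31.4, 17.2). That places the tangent points at G = (-40.5, 17.2) on HG and B = (-31.4, 26.3) on BM. Then |WG| = |G − W| = 44.0.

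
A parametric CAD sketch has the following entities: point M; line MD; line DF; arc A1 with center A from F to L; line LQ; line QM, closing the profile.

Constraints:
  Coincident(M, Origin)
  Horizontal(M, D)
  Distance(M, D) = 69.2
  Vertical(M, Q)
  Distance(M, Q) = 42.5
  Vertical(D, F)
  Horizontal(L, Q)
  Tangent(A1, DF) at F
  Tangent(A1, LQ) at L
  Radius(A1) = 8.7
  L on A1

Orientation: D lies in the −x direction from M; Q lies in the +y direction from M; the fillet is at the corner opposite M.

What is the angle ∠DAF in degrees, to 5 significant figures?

75.566°

M is at the origin; MD is horizontal with |MD| = 69.2 and D on the −x side, so D = (-69.200, 0.0000). M and Q share the same x with |MQ| = 42.5 and Q on the +y side, so Q = (0.0000, 42.500). The virtual corner opposite M is at (-69.200, 42.500). Since A1 is tangent to DF there, AF ⟂ DF and the tangent condition forces AL to be normal to LQ, with radius 8.7, so the center A sits 8.7 in from both sides at A = (-60.500, 33.800). That places the tangent points at F = (-69.200, 33.800) on DF and L = (-60.500, 42.500) on LQ. Then cos ∠DAF = AD·AF / (|AD||AF|), giving 75.566°.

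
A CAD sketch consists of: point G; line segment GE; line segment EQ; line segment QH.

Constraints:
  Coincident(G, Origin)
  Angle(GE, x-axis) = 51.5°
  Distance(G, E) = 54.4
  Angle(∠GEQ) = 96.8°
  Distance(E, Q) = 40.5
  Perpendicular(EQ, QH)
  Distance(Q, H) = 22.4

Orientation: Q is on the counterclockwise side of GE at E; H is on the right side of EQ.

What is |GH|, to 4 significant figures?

89.68

∠GEQ = 96.8°, so EQ runs at 51.5° + (180° − 96.8°) = 134.7° from the x-axis; with |EQ| = 40.5, Q = E + 40.5·(cos 134.7°, sin 134.7°) = (5.377, 71.36). EQ ⟂ QH; with |QH| = 22.4 on the right of EQ, H = Q + 22.4·(0.7108, 0.7034) = (21.30, 87.12). Then |GH| = |H − G| = 89.68.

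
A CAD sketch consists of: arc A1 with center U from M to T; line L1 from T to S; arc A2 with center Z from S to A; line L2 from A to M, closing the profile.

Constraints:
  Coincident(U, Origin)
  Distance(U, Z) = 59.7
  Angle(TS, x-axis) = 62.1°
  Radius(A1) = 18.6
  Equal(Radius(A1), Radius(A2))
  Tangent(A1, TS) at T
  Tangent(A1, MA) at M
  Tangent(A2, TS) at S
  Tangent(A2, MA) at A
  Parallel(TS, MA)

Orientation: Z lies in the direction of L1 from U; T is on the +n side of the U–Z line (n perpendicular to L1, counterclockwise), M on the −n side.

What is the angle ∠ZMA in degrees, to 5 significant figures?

17.305°

The slot axis is L1's direction at 62.1°, so u = (cos 62.1°, sin 62.1°) = (0.46793, 0.88377) and n = (−sin 62.1°, cos 62.1°) = (-0.88377, 0.46793). U is at the origin and Z lies 59.7 along u from U, so Z = 59.7·u = (27.935, 52.761). Tangency of A1 to both parallel lines with radius 18.6 puts T and M at U ± 18.6·n: T = (-16.438, 8.7035), M = (16.438, -8.7035). Equal radii place S and A the same way about Z: S = Z + 18.6·n = (11.497, 61.464), A = Z − 18.6·n = (44.373, 44.057). Then cos ∠ZMA = MZ·MA / (|MZ||MA|), giving 17.305°.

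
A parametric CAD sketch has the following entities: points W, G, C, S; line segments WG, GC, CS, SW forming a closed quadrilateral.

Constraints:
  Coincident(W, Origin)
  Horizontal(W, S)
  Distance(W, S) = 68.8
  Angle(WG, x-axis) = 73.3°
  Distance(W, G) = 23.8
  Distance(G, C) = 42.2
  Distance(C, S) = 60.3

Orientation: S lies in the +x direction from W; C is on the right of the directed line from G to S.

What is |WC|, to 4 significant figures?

22.38

Checks: W = (0.00, 0.00) ✓; |GC| = 42.20 ✓; |CS| = 60.30 ✓.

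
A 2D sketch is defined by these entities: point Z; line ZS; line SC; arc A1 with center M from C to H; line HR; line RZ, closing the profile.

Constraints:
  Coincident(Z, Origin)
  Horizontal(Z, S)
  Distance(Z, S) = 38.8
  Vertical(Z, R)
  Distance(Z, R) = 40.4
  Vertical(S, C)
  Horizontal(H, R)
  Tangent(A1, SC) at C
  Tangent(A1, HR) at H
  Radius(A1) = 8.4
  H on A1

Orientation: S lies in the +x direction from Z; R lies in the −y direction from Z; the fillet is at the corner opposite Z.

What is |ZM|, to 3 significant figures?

44.1

ZR is vertical with |ZR| = 40.4 and R on the −y side, so R = (0.00, -40.4). The virtual corner opposite Z is at (38.8, -40.4). Tangency of A1 to SC means the radius MC is perpendicular to SC and tangency of A1 to HR means the radius MH is perpendicular to HR, with radius 8.4, so the center M sits 8.4 in from both sides at M = (30.4, -32.0). Then |ZM| = |M − Z| = 44.1.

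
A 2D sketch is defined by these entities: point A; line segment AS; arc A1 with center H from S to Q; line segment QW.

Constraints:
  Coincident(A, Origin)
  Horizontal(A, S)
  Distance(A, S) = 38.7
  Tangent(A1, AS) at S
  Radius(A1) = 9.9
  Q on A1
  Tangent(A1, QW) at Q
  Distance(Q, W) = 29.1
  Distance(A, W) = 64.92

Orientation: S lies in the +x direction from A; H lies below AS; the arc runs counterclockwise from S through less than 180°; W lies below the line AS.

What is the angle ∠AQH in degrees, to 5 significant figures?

104.34°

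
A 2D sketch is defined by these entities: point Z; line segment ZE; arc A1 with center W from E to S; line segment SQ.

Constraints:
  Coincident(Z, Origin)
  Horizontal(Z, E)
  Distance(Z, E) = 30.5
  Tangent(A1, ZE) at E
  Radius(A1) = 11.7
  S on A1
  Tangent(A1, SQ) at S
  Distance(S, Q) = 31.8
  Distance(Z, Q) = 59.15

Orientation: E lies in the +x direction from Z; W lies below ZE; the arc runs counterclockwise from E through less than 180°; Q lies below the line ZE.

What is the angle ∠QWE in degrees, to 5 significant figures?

165.55°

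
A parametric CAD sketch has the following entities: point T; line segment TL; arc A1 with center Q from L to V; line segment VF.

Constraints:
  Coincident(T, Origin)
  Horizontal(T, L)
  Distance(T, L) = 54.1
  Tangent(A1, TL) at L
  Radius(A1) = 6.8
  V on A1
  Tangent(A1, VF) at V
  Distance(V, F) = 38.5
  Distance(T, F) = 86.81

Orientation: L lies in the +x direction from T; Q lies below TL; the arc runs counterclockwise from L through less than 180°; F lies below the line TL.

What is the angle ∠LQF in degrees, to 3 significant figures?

142°

T is at the origin; TL is horizontal with |TL| = 54.1 and L on the +x side, so L = (54.1, 0.00). Tangency of A1 to TL means the radius QL is perpendicular to TL, so Q = L + (0, -6.8) = (54.1, -6.80). Since QV ⟂ VF (tangency), |QF| = √(6.8² + 38.5²) = 39.1 regardless of where V sits on A1. So F lies on both circle(T, 86.81) and circle(Q, 39.1); the below-TL intersection is F = (78.3, -37.5). V is the foot of the tangent from F: V = (49.6, -11.9).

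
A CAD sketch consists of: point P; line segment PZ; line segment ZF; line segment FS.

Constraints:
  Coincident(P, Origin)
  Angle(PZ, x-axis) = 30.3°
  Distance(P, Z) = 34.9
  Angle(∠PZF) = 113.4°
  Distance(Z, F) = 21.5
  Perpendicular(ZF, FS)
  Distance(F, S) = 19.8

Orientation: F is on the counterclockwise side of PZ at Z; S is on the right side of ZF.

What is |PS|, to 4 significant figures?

62.74

P is at the origin; PZ runs at 30.3° with length 34.9, so Z = 34.9·(cos 30.3°, sin 30.3°) = (30.13, 17.61). ∠PZF = 113.4°, so ZF runs at 30.3° + (180° − 113.4°) = 96.90° from the x-axis; with |ZF| = 21.5, F = Z + 21.5·(cos 96.90°, sin 96.90°) = (27.55, 38.95). ZF ⟂ FS; with |FS| = 19.8 on the right of ZF, S = F + 19.8·(0.9928, 0.1201) = (47.21, 41.33). Then |PS| = |S − P| = 62.74.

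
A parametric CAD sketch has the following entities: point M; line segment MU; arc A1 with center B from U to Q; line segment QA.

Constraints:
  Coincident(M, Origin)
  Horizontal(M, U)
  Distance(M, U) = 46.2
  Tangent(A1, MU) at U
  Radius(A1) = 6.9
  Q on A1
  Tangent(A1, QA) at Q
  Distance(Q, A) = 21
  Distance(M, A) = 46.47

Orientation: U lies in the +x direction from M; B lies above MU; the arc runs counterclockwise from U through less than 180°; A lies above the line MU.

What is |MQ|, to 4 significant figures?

52.66

M is at the origin; MU is horizontal with |MU| = 46.2 and U on the +x side, so U = (46.20, 0.000). The tangent condition forces BU to be normal to MU, so B = U + (0, 6.9) = (46.20, 6.900). Since BQ ⟂ QA (tangency), |BA| = √(6.9² + 21.0²) = 22.10 regardless of where Q sits on A1. So A lies on both circle(M, 46.47) and circle(B, 22.10); the above-MU intersection is A = (37.62, 27.27). Q is the foot of the tangent from A: Q = (51.41, 11.43).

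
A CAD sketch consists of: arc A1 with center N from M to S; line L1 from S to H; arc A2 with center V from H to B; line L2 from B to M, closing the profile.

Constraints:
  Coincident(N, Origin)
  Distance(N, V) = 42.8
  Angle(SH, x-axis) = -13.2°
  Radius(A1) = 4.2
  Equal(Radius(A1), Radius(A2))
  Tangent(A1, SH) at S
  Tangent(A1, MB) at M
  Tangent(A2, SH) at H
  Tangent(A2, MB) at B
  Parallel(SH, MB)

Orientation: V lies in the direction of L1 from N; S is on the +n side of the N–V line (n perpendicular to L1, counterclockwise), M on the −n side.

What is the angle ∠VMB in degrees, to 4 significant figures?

5.605°

The slot axis is L1's direction at -13.2°, so u = (cos -13.2°, sin -13.2°) = (0.9736, -0.2284) and n = (−sin -13.2°, cos -13.2°) = (0.2284, 0.9736). N is at the origin and V lies 42.8 along u from N, so V = 42.8·u = (41.67, -9.773). Tangency of A1 to both parallel lines with radius 4.2 puts S and M at N ± 4.2·n: S = (0.9591, 4.089), M = (-0.9591, -4.089). Equal radii place H and B the same way about V: H = V + 4.2·n = (42.63, -5.684), B = V − 4.2·n = (40.71, -13.86). Then cos ∠VMB = MV·MB / (|MV||MB|), giving 5.605°.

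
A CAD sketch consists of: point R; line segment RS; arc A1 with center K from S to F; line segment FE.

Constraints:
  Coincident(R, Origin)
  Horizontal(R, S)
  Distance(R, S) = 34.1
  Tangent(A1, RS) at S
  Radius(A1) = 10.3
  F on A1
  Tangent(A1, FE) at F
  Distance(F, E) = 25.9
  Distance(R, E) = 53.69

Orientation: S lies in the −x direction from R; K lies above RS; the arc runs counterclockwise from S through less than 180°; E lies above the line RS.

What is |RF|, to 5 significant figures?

29.511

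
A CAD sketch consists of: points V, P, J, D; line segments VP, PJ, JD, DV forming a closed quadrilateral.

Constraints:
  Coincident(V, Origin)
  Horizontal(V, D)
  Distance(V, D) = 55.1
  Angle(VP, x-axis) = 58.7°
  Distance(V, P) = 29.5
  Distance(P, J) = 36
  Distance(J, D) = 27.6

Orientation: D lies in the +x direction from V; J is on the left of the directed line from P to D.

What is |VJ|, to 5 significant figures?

58.094

V is at the origin; VD is horizontal with |VD| = 55.1 and D in +x, so D = (55.1, 0). VP runs at 58.7° with |VP| = 29.5, so P = (15.326, 25.207). J is determined by |PJ| = 36.0 and |JD| = 27.6 together: it lies at the intersection of circle(P, 36.0) and circle(D, 27.6). With |PD| = 47.089, the foot of the radical line on PD is 29.217 from P and the perpendicular offset is √(36.0² − 29.217²) = 21.032. Taking the left-of-PD solution: J = (51.263, 27.332).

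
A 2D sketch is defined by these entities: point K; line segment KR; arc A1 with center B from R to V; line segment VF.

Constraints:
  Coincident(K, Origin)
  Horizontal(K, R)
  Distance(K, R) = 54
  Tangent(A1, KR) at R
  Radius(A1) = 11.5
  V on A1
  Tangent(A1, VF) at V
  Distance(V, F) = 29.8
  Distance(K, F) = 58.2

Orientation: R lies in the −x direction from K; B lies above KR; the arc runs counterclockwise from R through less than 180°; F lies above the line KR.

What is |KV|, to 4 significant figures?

43.93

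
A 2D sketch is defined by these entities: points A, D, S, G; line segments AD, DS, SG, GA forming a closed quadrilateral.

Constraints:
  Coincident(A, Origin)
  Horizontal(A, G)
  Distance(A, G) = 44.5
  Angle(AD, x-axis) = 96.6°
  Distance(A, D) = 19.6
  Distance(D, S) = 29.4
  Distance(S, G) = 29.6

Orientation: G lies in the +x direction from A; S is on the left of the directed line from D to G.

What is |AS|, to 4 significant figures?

35.83

Checks: |DS| = 29.40 ✓; |SG| = 29.60 ✓.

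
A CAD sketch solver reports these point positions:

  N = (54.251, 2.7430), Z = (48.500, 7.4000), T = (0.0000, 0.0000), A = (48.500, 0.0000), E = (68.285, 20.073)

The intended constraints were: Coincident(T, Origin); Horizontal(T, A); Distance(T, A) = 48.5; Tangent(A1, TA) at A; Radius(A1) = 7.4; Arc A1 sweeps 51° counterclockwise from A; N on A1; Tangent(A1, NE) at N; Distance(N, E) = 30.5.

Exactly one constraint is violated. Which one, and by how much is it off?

Distance(N, E) = 30.5 — off by 8.20.

T = (0.00, 0.00) ✓; T.y = 0.00, A.y = 0.00 ✓; |TA| = 48.50 ✓; ∠(ZA, AT) = 90.00° ✓; |ZA| = 7.400 ✓; bearing(Z→N) − bearing(Z→A) = 51.00° ✓; |ZN| = 7.400 ✓; ∠(ZN, NE) = 90.00° ✓; |NE| = 22.30 ✗.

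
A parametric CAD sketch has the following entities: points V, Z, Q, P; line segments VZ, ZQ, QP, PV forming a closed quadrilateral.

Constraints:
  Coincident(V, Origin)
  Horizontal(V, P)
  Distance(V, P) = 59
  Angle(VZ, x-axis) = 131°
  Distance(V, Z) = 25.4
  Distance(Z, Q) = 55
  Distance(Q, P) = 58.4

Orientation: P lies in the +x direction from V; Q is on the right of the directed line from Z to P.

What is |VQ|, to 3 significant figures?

30.9

V is at the origin; V and P share the same y with |VP| = 59.0 and P in +x, so P = (59.0, 0). VZ runs at 131.0° with |VZ| = 25.4, so Z = (-16.7, 19.2). Q is determined by |ZQ| = 55.0 and |QP| = 58.4 together: it lies at the intersection of circle(Z, 55.0) and circle(P, 58.4). With |ZP| = 78.1, the foot of the radical line on ZP is 36.6 from Z and the perpendicular offset is √(55.0² − 36.6²) = 41.1. Taking the right-of-ZP solution: Q = (8.68, -29.6).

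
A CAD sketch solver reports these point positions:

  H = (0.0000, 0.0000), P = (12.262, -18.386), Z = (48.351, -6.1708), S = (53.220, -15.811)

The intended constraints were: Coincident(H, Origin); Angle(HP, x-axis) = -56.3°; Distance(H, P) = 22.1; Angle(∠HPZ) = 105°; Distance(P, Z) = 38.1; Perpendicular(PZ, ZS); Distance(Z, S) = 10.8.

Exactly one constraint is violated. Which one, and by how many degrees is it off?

Perpendicular(PZ, ZS) — off by 8.10°.

H = (0.00, 0.00) ✓; HP at -56.30° ✓; |HP| = 22.10 ✓; ∠HPZ = 105.0° ✓; |PZ| = 38.10 ✓; ∠(PZ, ZS) = 81.90° ✗; |ZS| = 10.80 ✓.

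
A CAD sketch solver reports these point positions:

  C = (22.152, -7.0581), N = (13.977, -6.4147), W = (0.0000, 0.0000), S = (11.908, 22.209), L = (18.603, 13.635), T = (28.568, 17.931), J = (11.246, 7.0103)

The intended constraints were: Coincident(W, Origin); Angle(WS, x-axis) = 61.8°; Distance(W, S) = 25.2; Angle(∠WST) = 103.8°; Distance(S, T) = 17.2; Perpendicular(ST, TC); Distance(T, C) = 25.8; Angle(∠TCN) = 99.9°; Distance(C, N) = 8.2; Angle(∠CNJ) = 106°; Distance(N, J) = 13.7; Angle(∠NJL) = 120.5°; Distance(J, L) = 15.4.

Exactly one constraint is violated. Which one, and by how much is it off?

Distance(J, L) = 15.4 — off by 5.50.

W = (0.00, 0.00) ✓; WS at 61.80° ✓; |WS| = 25.20 ✓; ∠WST = 103.8° ✓; |ST| = 17.20 ✓; ∠(ST, TC) = 90.00° ✓; |TC| = 25.80 ✓; ∠TCN = 99.90° ✓; |CN| = 8.200 ✓; ∠CNJ = 106.0° ✓; |NJ| = 13.70 ✓; ∠NJL = 120.5° ✓; |JL| = 9.900 ✗.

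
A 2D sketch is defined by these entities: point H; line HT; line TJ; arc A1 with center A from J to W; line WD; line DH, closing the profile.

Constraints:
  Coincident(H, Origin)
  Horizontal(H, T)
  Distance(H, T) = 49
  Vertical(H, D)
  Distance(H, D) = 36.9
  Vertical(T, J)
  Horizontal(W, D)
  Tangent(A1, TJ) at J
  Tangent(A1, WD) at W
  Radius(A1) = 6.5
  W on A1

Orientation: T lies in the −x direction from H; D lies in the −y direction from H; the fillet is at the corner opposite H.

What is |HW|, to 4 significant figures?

56.28

The virtual corner opposite H is at (-49.00, -36.90). A1 meets TJ tangentially, so AJ is at right angles to TJ and the tangent condition forces AW to be normal to WD, with radius 6.5, so the center A sits 6.5 in from both sides at A = (-42.50, -30.40). That places the tangent points at J = (-49.00, -30.40) on TJ and W = (-42.50, -36.90) on WD. Then |HW| = |W − H| = 56.28.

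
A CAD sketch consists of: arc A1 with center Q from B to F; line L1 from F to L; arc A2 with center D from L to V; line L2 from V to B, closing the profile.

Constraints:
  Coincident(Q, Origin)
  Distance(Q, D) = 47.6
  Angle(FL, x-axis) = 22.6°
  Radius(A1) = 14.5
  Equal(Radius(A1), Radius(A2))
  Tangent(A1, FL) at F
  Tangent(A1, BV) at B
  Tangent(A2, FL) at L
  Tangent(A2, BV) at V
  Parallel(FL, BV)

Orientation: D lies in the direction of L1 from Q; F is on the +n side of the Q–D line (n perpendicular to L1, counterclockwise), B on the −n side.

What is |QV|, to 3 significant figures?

49.8

The slot axis is L1's direction at 22.6°, so u = (cos 22.6°, sin 22.6°) = (0.923, 0.384) and n = (−sin 22.6°, cos 22.6°) = (-0.384, 0.923). Q is at the origin and D lies 47.6 along u from Q, so D = 47.6·u = (43.9, 18.3). Tangency of A1 to both parallel lines with radius 14.5 puts F and B at Q ± 14.5·n: F = (-5.57, 13.4), B = (5.57, -13.4). Equal radii place L and V the same way about D: L = D + 14.5·n = (38.4, 31.7), V = D − 14.5·n = (49.5, 4.91). Then |QV| = |V − Q| = 49.8.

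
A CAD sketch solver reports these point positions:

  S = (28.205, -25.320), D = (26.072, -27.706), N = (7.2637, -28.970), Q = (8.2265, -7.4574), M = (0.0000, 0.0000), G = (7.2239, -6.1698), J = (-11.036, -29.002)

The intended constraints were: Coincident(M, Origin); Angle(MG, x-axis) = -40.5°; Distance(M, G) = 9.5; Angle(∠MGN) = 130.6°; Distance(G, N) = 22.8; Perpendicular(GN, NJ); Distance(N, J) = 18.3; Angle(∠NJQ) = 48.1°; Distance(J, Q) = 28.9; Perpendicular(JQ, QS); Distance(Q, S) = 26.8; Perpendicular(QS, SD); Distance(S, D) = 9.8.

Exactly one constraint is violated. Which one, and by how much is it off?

Distance(S, D) = 9.8 — off by 6.60.

M = (0.00, 0.00) ✓; MG at -40.50° ✓; |MG| = 9.500 ✓; ∠MGN = 130.6° ✓; |GN| = 22.80 ✓; ∠(GN, NJ) = 90.00° ✓; |NJ| = 18.30 ✓; ∠NJQ = 48.10° ✓; |JQ| = 28.90 ✓; ∠(JQ, QS) = 90.00° ✓; |QS| = 26.80 ✓; ∠(QS, SD) = 90.00° ✓; |SD| = 3.200 ✗.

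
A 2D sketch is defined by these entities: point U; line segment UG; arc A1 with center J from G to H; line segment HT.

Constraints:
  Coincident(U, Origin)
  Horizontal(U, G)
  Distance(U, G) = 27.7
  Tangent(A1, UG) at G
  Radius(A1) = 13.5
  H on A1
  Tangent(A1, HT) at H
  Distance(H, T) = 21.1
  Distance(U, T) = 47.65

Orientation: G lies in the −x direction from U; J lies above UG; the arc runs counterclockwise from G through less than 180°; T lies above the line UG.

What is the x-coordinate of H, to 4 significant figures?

-16.42

Checks: U.y = 0.00, G.y = 0.00 ✓; ∠(JG, GU) = 90.00° ✓; |JH| = 13.50 ✓; ∠(JH, HT) = 90.00° ✓; |HT| = 21.10 ✓; |UT| = 47.65 ✓.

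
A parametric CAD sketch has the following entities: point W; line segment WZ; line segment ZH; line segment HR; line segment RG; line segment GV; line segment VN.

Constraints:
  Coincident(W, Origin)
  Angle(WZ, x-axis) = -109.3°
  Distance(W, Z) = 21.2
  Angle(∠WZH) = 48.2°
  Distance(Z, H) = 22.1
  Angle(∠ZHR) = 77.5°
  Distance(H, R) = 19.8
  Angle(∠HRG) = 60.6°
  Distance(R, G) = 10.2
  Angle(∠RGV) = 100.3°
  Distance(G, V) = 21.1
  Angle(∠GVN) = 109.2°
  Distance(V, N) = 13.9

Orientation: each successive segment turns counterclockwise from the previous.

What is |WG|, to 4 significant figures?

5.105

W is at the origin; WZ runs at -109.3° with length 21.2, so Z = (-7.007, -20.01). ∠WZH = 48.2° gives ZH at 22.50° from the x-axis; with |ZH| = 22.1, H = (13.41, -11.55). ∠ZHR = 77.5° gives HR at 125.0° from the x-axis; with |HR| = 19.8, R = (2.054, 4.668). ∠HRG = 60.6° gives RG at -115.6° from the x-axis; with |RG| = 10.2, G = (-2.353, -4.531). Then |WG| = |G − W| = 5.105.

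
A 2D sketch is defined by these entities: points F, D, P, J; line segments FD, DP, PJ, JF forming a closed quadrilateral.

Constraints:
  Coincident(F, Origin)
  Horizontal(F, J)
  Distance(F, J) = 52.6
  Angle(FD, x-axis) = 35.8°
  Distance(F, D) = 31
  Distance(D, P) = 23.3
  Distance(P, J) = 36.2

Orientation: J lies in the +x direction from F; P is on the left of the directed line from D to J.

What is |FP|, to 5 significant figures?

54.140

F is at the origin; F and J share the same y with |FJ| = 52.6 and J in +x, so J = (52.6, 0). FD runs at 35.8° with |FD| = 31.0, so D = (25.143, 18.134). P is determined by |DP| = 23.3 and |PJ| = 36.2 together: it lies at the intersection of circle(D, 23.3) and circle(J, 36.2). With |DJ| = 32.905, the foot of the radical line on DJ is 4.7891 from D and the perpendicular offset is √(23.3² − 4.7891²) = 22.803. Taking the left-of-DJ solution: P = (41.706, 34.522).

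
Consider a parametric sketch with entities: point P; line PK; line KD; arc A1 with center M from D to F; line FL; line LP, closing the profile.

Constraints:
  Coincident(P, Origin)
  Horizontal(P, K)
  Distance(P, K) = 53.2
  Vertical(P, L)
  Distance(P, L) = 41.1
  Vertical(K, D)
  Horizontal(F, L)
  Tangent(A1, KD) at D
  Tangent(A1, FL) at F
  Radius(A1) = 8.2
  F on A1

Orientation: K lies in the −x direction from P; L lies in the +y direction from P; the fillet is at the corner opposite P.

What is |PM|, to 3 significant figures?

55.7

P and L share the same x with |PL| = 41.1 and L on the +y side, so L = (0.00, 41.1). The virtual corner opposite P is at (-53.2, 41.1). A1 meets KD tangentially, so MD is at right angles to KD and A1 meets FL tangentially, so MF is at right angles to FL, with radius 8.2, so the center M sits 8.2 in from both sides at M = (-45.0, 32.9). Then |PM| = |M − P| = 55.7.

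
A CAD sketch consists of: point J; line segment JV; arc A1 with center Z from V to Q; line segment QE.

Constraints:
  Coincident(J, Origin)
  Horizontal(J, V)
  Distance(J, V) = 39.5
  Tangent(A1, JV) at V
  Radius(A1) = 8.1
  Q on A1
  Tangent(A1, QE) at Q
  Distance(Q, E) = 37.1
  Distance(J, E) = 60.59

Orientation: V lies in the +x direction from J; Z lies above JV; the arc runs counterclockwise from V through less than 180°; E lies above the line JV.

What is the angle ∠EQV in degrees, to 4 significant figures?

128.7°

J is at the origin; J and V share the same y with |JV| = 39.5 and V on the +x side, so V = (39.50, 0.000). Tangency of A1 to JV means the radius ZV is perpendicular to JV, so Z = V + (0, 8.1) = (39.50, 8.100). Since ZQ ⟂ QE (tangency), |ZE| = √(8.1² + 37.1²) = 37.97 regardless of where Q sits on A1. So E lies on both circle(J, 60.59) and circle(Z, 37.97); the above-JV intersection is E = (39.35, 46.07). Q is the foot of the tangent from E: Q = (47.41, 9.859).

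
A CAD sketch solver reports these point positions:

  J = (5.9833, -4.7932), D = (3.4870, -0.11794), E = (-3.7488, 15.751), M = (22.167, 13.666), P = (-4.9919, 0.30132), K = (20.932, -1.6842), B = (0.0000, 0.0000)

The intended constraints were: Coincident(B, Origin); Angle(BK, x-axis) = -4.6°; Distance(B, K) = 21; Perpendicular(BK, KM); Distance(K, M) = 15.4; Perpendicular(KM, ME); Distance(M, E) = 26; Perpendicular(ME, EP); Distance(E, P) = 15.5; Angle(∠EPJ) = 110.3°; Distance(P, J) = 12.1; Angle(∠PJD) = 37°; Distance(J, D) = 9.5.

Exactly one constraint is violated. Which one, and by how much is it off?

Distance(J, D) = 9.5 — off by 4.20.

B = (0.00, 0.00) ✓; BK at -4.600° ✓; |BK| = 21.00 ✓; ∠(BK, KM) = 90.00° ✓; |KM| = 15.40 ✓; ∠(KM, ME) = 90.00° ✓; |ME| = 26.00 ✓; ∠(ME, EP) = 90.00° ✓; |EP| = 15.50 ✓; ∠EPJ = 110.3° ✓; |PJ| = 12.10 ✓; ∠PJD = 37.00° ✓; |JD| = 5.300 ✗.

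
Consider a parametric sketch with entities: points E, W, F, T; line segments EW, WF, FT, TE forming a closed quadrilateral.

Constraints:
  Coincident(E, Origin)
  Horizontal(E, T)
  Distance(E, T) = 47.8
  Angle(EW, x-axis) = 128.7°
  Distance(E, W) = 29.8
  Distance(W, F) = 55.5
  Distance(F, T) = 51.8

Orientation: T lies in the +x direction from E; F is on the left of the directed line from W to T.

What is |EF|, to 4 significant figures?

57.66

E is at the origin; ET is horizontal with |ET| = 47.8 and T in +x, so T = (47.8, 0). EW runs at 128.7° with |EW| = 29.8, so W = (-18.63, 23.26). F is determined by |WF| = 55.5 and |FT| = 51.8 together: it lies at the intersection of circle(W, 55.5) and circle(T, 51.8). With |WT| = 70.39, the foot of the radical line on WT is 38.01 from W and the perpendicular offset is √(55.5² − 38.01²) = 40.44. Taking the left-of-WT solution: F = (30.61, 48.86).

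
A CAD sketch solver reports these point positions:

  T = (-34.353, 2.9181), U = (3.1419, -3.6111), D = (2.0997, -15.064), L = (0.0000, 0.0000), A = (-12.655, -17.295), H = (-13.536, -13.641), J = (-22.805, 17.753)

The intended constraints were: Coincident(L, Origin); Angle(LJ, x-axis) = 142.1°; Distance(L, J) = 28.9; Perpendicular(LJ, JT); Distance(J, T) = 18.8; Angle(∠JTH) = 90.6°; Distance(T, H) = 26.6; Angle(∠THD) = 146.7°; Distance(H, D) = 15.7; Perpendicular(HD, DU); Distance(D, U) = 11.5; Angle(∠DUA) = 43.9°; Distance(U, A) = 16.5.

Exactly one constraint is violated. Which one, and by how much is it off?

Distance(U, A) = 16.5 — off by 4.40.

L = (0.00, 0.00) ✓; LJ at 142.1° ✓; |LJ| = 28.90 ✓; ∠(LJ, JT) = 90.00° ✓; |JT| = 18.80 ✓; ∠JTH = 90.60° ✓; |TH| = 26.60 ✓; ∠THD = 146.7° ✓; |HD| = 15.70 ✓; ∠(HD, DU) = 90.00° ✓; |DU| = 11.50 ✓; ∠DUA = 43.90° ✓; |UA| = 20.90 ✗.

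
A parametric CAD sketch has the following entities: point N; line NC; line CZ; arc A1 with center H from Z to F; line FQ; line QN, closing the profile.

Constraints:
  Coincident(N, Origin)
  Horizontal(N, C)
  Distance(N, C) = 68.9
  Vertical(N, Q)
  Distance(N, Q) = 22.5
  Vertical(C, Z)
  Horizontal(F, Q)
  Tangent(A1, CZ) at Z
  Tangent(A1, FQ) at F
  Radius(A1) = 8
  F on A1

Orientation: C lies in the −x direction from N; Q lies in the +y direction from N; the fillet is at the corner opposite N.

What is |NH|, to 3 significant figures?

62.6

N is at the origin; N and C share the same y with |NC| = 68.9 and C on the −x side, so C = (-68.9, 0.00). N and Q share the same x with |NQ| = 22.5 and Q on the +y side, so Q = (0.00, 22.5). The virtual corner opposite N is at (-68.9, 22.5). A1 meets CZ tangentially, so HZ is at right angles to CZ and since A1 is tangent to FQ there, HF ⟂ FQ, with radius 8.0, so the center H sits 8.0 in from both sides at H = (-60.9, 14.5). Then |NH| = |H − N| = 62.6.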